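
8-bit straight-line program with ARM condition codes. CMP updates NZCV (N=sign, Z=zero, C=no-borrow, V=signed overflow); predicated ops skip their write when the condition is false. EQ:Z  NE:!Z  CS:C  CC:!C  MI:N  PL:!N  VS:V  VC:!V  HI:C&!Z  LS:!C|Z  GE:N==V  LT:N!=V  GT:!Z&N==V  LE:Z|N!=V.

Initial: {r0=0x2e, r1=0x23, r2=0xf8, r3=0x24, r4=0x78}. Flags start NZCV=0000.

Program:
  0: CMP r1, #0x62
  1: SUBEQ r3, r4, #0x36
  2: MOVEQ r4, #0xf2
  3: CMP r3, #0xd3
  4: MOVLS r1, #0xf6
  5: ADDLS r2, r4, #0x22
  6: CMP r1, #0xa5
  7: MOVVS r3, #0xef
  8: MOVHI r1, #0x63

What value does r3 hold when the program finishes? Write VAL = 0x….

VAL = 0x24

[0] flags=1000 → (cmp)
[1] flags=1000 EQ?F → skip
[2] flags=1000 EQ?F → skip
[3] flags=0000 → (cmp)
[4] flags=0000 LS?T → r1=0xf6
[5] flags=0000 LS?T → r2=0x9a
[6] flags=0010 → (cmp)
[7] flags=0010 VS?F → skip
[8] flags=0010 HI?T → r1=0x63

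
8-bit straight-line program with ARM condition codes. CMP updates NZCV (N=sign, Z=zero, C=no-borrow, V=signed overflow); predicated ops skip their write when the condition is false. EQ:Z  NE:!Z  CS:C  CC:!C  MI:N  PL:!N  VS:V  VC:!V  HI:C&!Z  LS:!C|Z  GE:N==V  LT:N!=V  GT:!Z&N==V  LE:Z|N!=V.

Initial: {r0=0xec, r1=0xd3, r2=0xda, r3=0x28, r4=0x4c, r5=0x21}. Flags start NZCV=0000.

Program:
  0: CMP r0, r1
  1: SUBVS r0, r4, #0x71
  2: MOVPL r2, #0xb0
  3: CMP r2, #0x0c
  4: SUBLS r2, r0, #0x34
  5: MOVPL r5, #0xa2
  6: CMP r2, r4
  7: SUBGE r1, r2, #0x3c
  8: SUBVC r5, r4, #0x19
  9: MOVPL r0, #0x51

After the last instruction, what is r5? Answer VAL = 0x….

0: ✓ CMP  NZCV=0010
1: · SUBVS
2: ✓ MOVPL  r2←0xb0
3: ✓ CMP  NZCV=1010
4: · SUBLS
5: · MOVPL
6: ✓ CMP  NZCV=0011
7: · SUBGE
8: · SUBVC
9: ✓ MOVPL  r0←0x51

VAL = 0x21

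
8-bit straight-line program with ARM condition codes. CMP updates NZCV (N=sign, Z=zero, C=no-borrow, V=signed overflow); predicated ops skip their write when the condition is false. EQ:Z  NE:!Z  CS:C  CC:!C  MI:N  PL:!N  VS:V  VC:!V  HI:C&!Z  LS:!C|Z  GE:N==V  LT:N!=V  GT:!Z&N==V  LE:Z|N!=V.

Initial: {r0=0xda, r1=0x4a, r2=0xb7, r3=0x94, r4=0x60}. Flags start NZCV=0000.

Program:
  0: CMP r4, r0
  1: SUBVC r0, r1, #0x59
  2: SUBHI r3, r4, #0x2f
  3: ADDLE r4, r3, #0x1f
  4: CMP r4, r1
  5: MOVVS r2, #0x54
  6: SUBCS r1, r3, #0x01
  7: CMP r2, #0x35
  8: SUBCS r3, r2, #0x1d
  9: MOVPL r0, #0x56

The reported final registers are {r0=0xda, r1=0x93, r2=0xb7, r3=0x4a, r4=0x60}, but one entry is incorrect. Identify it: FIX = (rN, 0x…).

FIX = (r3, 0x9a)

[0] flags=1001 → (cmp)
[1] flags=1001 VC?F → skip
[2] flags=1001 HI?F → skip
[3] flags=1001 LE?F → skip
[4] flags=0010 → (cmp)
[5] flags=0010 VS?F → skip
[6] flags=0010 CS?T → r1=0x93
[7] flags=1010 → (cmp)
[8] flags=1010 CS?T → r3=0x9a
[9] flags=1010 PL?F → skip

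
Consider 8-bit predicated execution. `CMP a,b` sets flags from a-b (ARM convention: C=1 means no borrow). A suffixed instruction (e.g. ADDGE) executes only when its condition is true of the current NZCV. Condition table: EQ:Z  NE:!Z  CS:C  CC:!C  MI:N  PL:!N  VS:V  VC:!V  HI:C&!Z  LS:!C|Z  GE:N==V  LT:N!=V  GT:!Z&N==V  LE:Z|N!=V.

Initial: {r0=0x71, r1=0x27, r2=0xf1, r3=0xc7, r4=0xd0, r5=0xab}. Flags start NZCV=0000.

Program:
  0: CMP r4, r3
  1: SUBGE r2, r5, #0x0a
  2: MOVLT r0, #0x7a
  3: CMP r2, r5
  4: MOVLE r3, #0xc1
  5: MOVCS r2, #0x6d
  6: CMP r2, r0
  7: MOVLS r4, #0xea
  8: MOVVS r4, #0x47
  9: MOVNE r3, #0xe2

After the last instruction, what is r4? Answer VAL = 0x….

[0] flags=0010 → (cmp)
[1] flags=0010 GE?T → r2=0xa1
[2] flags=0010 LT?F → skip
[3] flags=1000 → (cmp)
[4] flags=1000 LE?T → r3=0xc1
[5] flags=1000 CS?F → skip
[6] flags=0011 → (cmp)
[7] flags=0011 LS?F → skip
[8] flags=0011 VS?T → r4=0x47
[9] flags=0011 NE?T → r3=0xe2

VAL = 0x47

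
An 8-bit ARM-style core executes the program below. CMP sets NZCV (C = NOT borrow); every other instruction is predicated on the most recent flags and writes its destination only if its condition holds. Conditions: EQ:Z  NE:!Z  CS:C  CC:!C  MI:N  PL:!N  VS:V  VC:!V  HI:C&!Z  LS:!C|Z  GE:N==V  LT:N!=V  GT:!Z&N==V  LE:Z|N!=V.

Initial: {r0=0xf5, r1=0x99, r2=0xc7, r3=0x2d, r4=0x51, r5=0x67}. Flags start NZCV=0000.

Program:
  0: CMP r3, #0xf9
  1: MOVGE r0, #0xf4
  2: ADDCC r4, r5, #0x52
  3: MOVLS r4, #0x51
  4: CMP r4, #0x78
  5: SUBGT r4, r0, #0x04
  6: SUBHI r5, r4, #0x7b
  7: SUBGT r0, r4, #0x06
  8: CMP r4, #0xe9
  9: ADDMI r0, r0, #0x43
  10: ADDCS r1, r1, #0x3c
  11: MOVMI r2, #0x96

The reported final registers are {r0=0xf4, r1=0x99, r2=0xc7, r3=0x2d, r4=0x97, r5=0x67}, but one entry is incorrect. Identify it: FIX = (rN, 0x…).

[0] flags=0000 → (cmp)
[1] flags=0000 GE?T → r0=0xf4
[2] flags=0000 CC?T → r4=0xb9
[3] flags=0000 LS?T → r4=0x51
[4] flags=1000 → (cmp)
[5] flags=1000 GT?F → skip
[6] flags=1000 HI?F → skip
[7] flags=1000 GT?F → skip
[8] flags=0000 → (cmp)
[9] flags=0000 MI?F → skip
[10] flags=0000 CS?F → skip
[11] flags=0000 MI?F → skip

FIX = (r4, 0x51)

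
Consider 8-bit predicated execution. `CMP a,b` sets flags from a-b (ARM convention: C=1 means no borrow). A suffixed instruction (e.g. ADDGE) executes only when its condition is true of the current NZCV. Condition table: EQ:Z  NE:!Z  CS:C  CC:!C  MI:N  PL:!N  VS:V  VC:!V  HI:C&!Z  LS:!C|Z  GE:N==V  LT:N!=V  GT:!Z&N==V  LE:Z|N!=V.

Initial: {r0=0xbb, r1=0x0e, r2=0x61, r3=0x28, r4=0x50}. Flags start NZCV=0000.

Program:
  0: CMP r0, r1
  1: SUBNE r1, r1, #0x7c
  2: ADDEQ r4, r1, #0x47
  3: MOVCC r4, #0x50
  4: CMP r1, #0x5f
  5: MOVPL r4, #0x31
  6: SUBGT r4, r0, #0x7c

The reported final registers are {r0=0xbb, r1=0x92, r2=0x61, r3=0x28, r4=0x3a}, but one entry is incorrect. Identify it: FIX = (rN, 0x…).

FIX = (r4, 0x31)

0: ✓ CMP  NZCV=1010
1: ✓ SUBNE  r1←0x92
2: · ADDEQ
3: · MOVCC
4: ✓ CMP  NZCV=0011
5: ✓ MOVPL  r4←0x31
6: · SUBGT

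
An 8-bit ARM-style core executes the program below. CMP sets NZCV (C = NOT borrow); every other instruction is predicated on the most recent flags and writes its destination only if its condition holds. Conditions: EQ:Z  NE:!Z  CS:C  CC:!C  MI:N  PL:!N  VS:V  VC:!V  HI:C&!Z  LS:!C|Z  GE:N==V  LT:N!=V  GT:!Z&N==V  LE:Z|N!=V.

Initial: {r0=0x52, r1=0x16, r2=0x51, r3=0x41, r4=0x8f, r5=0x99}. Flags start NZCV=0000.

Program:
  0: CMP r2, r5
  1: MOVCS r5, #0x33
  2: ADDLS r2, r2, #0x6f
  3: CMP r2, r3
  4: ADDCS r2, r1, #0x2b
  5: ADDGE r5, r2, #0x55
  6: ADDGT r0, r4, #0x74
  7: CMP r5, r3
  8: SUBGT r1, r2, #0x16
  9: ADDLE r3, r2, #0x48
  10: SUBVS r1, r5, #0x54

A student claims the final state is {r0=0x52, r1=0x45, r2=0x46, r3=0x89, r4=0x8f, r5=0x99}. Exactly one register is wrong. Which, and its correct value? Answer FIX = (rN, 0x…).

[0] flags=1001 → (cmp)
[1] flags=1001 CS?F → skip
[2] flags=1001 LS?T → r2=0xc0
[3] flags=0011 → (cmp)
[4] flags=0011 CS?T → r2=0x41
[5] flags=0011 GE?F → skip
[6] flags=0011 GT?F → skip
[7] flags=0011 → (cmp)
[8] flags=0011 GT?F → skip
[9] flags=0011 LE?T → r3=0x89
[10] flags=0011 VS?T → r1=0x45

FIX = (r2, 0x41)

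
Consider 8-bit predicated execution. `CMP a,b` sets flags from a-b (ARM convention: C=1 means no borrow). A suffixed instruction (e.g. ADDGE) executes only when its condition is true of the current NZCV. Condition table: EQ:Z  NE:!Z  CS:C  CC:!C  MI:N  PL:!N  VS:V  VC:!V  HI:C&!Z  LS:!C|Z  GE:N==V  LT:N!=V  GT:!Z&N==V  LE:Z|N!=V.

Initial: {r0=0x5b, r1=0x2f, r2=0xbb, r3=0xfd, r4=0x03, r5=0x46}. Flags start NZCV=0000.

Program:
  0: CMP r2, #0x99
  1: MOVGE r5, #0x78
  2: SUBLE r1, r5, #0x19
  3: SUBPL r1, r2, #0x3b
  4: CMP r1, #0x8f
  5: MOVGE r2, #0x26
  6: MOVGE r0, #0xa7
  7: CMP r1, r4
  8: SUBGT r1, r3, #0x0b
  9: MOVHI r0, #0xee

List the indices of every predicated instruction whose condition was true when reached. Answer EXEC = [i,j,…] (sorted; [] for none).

EXEC = [1,3,9]

[0] flags=0010 → (cmp)
[1] flags=0010 GE?T → r5=0x78
[2] flags=0010 LE?F → skip
[3] flags=0010 PL?T → r1=0x80
[4] flags=1000 → (cmp)
[5] flags=1000 GE?F → skip
[6] flags=1000 GE?F → skip
[7] flags=0011 → (cmp)
[8] flags=0011 GT?F → skip
[9] flags=0011 HI?T → r0=0xee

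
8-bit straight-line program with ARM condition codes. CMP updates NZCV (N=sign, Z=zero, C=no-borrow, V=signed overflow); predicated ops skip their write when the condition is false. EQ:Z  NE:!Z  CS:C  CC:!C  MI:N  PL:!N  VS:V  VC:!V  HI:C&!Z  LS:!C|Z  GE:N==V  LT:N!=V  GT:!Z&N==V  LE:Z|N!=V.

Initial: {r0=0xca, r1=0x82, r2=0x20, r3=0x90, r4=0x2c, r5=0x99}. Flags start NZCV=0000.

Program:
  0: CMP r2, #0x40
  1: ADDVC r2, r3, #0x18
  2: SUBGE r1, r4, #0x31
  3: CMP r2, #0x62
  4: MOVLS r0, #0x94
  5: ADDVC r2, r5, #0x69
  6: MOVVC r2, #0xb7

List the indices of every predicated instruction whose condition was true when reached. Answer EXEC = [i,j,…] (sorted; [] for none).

EXEC = [1]

[0] flags=1000 → (cmp)
[1] flags=1000 VC?T → r2=0xa8
[2] flags=1000 GE?F → skip
[3] flags=0011 → (cmp)
[4] flags=0011 LS?F → skip
[5] flags=0011 VC?F → skip
[6] flags=0011 VC?F → skip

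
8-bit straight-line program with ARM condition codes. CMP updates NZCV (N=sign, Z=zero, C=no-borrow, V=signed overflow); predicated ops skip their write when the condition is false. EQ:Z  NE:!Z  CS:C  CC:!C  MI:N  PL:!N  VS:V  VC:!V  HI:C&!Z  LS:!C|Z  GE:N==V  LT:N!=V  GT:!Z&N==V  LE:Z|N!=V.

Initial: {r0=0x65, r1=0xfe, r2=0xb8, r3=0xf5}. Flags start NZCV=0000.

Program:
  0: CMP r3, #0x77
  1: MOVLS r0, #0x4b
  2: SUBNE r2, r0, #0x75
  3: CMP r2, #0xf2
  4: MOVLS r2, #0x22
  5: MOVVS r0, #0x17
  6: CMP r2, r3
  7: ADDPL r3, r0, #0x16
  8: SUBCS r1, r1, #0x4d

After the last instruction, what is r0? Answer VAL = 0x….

[0] flags=0011 → (cmp)
[1] flags=0011 LS?F → skip
[2] flags=0011 NE?T → r2=0xf0
[3] flags=1000 → (cmp)
[4] flags=1000 LS?T → r2=0x22
[5] flags=1000 VS?F → skip
[6] flags=0000 → (cmp)
[7] flags=0000 PL?T → r3=0x7b
[8] flags=0000 CS?F → skip

VAL = 0x65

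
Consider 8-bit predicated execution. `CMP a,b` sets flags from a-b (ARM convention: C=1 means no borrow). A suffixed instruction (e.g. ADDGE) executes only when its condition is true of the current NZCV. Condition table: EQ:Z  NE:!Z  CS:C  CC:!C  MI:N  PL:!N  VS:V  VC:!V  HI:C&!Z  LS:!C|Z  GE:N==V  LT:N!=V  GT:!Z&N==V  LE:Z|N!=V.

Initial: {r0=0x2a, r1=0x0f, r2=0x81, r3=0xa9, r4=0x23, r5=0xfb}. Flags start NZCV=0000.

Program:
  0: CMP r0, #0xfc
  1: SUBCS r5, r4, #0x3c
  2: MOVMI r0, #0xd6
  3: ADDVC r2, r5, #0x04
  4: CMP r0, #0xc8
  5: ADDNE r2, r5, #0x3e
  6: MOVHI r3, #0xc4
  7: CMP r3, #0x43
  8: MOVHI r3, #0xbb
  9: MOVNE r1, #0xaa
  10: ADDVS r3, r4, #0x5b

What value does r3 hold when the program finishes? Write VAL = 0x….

[0] flags=0000 → (cmp)
[1] flags=0000 CS?F → skip
[2] flags=0000 MI?F → skip
[3] flags=0000 VC?T → r2=0xff
[4] flags=0000 → (cmp)
[5] flags=0000 NE?T → r2=0x39
[6] flags=0000 HI?F → skip
[7] flags=0011 → (cmp)
[8] flags=0011 HI?T → r3=0xbb
[9] flags=0011 NE?T → r1=0xaa
[10] flags=0011 VS?T → r3=0x7e

VAL = 0x7e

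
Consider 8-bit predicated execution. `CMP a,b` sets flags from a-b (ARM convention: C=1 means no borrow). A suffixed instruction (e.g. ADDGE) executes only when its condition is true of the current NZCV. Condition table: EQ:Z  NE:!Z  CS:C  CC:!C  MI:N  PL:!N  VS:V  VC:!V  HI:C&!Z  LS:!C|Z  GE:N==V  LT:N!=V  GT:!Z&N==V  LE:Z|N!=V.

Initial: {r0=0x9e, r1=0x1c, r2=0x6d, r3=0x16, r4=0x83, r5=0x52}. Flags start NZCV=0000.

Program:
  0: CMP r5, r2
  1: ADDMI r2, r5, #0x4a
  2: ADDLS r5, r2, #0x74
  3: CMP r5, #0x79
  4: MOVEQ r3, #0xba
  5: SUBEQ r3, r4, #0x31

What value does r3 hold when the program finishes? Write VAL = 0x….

VAL = 0x16

[0] flags=1000 → (cmp)
[1] flags=1000 MI?T → r2=0x9c
[2] flags=1000 LS?T → r5=0x10
[3] flags=1000 → (cmp)
[4] flags=1000 EQ?F → skip
[5] flags=1000 EQ?F → skip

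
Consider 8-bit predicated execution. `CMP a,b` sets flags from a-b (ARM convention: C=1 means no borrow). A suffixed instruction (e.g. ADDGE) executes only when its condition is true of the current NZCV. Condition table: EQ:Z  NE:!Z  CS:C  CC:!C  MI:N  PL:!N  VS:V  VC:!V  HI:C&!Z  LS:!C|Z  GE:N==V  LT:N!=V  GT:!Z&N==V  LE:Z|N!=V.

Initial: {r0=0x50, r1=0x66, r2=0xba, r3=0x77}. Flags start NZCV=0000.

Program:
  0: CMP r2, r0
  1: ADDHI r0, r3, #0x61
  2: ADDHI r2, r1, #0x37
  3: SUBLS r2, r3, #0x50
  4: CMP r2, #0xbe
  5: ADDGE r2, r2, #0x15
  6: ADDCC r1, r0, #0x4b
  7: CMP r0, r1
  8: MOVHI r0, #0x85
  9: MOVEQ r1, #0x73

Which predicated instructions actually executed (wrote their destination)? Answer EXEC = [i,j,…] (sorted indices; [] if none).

EXEC = [1,2,6,8]

[0] flags=0011 → (cmp)
[1] flags=0011 HI?T → r0=0xd8
[2] flags=0011 HI?T → r2=0x9d
[3] flags=0011 LS?F → skip
[4] flags=1000 → (cmp)
[5] flags=1000 GE?F → skip
[6] flags=1000 CC?T → r1=0x23
[7] flags=1010 → (cmp)
[8] flags=1010 HI?T → r0=0x85
[9] flags=1010 EQ?F → skip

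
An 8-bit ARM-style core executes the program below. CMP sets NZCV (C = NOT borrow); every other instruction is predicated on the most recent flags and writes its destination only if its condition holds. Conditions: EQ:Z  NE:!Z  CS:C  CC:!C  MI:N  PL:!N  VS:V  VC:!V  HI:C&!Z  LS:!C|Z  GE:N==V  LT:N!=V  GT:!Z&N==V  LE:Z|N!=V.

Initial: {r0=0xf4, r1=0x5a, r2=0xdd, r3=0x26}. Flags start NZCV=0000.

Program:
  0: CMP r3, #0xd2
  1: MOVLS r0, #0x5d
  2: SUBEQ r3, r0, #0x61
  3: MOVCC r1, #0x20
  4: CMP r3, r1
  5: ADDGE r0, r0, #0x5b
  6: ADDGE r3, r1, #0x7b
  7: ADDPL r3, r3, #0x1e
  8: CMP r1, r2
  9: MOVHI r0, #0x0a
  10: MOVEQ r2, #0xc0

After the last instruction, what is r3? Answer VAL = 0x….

0: ✓ CMP  NZCV=0000
1: ✓ MOVLS  r0←0x5d
2: · SUBEQ
3: ✓ MOVCC  r1←0x20
4: ✓ CMP  NZCV=0010
5: ✓ ADDGE  r0←0xb8
6: ✓ ADDGE  r3←0x9b
7: ✓ ADDPL  r3←0xb9
8: ✓ CMP  NZCV=0000
9: · MOVHI
10: · MOVEQ

VAL = 0xb9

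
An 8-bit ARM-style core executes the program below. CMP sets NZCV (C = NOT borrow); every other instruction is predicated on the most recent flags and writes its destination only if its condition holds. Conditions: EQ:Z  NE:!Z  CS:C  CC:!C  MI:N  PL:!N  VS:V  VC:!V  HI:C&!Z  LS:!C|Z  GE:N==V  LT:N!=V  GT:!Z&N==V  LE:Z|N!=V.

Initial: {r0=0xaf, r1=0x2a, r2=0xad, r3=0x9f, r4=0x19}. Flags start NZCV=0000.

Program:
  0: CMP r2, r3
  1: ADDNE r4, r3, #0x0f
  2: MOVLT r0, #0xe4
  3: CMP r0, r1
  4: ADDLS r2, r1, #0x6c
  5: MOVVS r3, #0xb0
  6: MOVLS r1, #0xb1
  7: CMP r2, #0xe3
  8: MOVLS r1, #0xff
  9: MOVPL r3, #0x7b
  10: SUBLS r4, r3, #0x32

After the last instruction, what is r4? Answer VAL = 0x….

0: ✓ CMP  NZCV=0010
1: ✓ ADDNE  r4←0xae
2: · MOVLT
3: ✓ CMP  NZCV=1010
4: · ADDLS
5: · MOVVS
6: · MOVLS
7: ✓ CMP  NZCV=1000
8: ✓ MOVLS  r1←0xff
9: · MOVPL
10: ✓ SUBLS  r4←0x6d

VAL = 0x6d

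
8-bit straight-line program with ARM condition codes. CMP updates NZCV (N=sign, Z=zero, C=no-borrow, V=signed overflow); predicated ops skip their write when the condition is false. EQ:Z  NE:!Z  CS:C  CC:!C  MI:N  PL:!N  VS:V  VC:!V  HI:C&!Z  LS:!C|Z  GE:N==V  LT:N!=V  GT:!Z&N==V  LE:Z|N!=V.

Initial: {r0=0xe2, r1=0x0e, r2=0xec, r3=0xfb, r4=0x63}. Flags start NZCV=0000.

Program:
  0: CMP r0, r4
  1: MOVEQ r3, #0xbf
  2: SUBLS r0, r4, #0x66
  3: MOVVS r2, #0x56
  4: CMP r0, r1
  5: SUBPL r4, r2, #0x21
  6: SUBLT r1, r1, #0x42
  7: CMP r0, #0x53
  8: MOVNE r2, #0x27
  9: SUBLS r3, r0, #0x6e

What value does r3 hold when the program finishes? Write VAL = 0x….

VAL = 0xfb

[0] flags=0011 → (cmp)
[1] flags=0011 EQ?F → skip
[2] flags=0011 LS?F → skip
[3] flags=0011 VS?T → r2=0x56
[4] flags=1010 → (cmp)
[5] flags=1010 PL?F → skip
[6] flags=1010 LT?T → r1=0xcc
[7] flags=1010 → (cmp)
[8] flags=1010 NE?T → r2=0x27
[9] flags=1010 LS?F → skip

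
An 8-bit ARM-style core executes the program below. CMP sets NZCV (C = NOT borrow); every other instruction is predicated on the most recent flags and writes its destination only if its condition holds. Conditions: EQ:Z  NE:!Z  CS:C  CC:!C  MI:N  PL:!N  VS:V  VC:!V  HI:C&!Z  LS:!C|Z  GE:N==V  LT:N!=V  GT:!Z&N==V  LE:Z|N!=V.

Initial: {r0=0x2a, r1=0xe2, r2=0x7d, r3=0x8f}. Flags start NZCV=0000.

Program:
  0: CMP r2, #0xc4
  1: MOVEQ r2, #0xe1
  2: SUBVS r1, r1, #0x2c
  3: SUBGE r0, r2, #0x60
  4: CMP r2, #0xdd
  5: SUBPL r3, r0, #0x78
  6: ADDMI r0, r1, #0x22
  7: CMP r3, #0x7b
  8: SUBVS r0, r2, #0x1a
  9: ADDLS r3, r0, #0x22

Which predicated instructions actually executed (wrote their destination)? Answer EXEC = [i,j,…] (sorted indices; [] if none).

EXEC = [2,3,6,8]

0: ✓ CMP  NZCV=1001
1: · MOVEQ
2: ✓ SUBVS  r1←0xb6
3: ✓ SUBGE  r0←0x1d
4: ✓ CMP  NZCV=1001
5: · SUBPL
6: ✓ ADDMI  r0←0xd8
7: ✓ CMP  NZCV=0011
8: ✓ SUBVS  r0←0x63
9: · ADDLS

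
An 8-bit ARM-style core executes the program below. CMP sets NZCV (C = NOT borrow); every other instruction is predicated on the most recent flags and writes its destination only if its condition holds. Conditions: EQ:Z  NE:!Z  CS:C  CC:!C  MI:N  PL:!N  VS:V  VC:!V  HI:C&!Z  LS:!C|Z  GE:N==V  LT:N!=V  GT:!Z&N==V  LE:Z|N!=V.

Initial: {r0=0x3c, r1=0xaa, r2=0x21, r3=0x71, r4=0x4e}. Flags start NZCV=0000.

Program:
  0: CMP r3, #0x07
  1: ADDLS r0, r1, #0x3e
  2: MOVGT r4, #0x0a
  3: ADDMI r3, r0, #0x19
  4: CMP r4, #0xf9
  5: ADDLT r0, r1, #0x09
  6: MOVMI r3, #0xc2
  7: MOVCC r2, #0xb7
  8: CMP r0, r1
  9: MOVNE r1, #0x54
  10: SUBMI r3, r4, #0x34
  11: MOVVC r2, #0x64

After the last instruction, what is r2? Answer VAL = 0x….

VAL = 0xb7

[0] flags=0010 → (cmp)
[1] flags=0010 LS?F → skip
[2] flags=0010 GT?T → r4=0x0a
[3] flags=0010 MI?F → skip
[4] flags=0000 → (cmp)
[5] flags=0000 LT?F → skip
[6] flags=0000 MI?F → skip
[7] flags=0000 CC?T → r2=0xb7
[8] flags=1001 → (cmp)
[9] flags=1001 NE?T → r1=0x54
[10] flags=1001 MI?T → r3=0xd6
[11] flags=1001 VC?F → skip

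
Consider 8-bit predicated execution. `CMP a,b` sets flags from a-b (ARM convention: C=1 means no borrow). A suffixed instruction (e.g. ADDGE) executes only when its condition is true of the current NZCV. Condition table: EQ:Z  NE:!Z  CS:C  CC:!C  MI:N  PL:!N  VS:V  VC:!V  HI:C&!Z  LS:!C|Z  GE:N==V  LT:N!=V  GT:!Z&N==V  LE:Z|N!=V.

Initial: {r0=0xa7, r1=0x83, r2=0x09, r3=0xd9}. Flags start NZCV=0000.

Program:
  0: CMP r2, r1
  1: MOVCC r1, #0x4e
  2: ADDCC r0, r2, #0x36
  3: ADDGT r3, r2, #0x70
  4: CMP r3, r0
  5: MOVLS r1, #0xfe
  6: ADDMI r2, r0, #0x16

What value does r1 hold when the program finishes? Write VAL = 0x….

VAL = 0x4e

[0] flags=1001 → (cmp)
[1] flags=1001 CC?T → r1=0x4e
[2] flags=1001 CC?T → r0=0x3f
[3] flags=1001 GT?T → r3=0x79
[4] flags=0010 → (cmp)
[5] flags=0010 LS?F → skip
[6] flags=0010 MI?F → skip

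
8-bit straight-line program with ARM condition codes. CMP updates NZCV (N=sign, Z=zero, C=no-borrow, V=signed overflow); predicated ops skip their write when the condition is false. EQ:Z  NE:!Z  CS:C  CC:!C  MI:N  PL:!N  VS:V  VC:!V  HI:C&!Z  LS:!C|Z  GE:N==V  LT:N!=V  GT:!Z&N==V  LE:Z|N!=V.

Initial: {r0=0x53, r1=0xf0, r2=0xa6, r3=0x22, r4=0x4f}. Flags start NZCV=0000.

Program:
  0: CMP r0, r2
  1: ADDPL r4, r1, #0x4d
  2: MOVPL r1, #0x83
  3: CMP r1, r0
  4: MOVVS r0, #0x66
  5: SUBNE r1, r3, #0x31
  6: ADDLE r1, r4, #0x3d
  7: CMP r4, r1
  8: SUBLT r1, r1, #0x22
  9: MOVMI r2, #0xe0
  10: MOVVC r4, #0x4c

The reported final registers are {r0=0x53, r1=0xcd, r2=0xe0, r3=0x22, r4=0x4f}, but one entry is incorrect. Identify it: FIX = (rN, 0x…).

FIX = (r1, 0x8c)

0: ✓ CMP  NZCV=1001
1: · ADDPL
2: · MOVPL
3: ✓ CMP  NZCV=1010
4: · MOVVS
5: ✓ SUBNE  r1←0xf1
6: ✓ ADDLE  r1←0x8c
7: ✓ CMP  NZCV=1001
8: · SUBLT
9: ✓ MOVMI  r2←0xe0
10: · MOVVC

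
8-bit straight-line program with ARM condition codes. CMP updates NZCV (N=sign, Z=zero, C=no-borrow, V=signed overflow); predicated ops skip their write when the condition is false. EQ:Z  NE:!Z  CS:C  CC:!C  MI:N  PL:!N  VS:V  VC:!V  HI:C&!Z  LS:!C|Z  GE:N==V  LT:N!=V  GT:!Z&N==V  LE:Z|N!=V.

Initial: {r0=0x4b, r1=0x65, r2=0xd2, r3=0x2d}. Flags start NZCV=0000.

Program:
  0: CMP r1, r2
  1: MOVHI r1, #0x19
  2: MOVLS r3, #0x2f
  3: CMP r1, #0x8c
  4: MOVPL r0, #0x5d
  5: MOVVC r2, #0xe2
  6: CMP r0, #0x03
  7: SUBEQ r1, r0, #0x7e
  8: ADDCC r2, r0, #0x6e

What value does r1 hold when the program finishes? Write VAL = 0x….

VAL = 0x65

0: ✓ CMP  NZCV=1001
1: · MOVHI
2: ✓ MOVLS  r3←0x2f
3: ✓ CMP  NZCV=1001
4: · MOVPL
5: · MOVVC
6: ✓ CMP  NZCV=0010
7: · SUBEQ
8: · ADDCC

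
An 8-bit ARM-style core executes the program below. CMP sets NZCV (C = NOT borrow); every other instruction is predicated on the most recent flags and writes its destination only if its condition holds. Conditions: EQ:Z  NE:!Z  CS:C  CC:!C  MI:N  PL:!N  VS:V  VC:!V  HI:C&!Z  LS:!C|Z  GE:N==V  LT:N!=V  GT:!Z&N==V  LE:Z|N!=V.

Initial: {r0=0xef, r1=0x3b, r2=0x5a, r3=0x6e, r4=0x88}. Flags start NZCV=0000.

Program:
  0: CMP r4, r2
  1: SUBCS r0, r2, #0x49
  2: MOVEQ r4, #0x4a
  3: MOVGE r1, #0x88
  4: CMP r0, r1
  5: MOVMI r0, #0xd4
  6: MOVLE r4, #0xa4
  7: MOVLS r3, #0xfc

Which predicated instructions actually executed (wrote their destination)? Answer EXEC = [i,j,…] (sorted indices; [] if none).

EXEC = [1,5,6,7]

0: ✓ CMP  NZCV=0011
1: ✓ SUBCS  r0←0x11
2: · MOVEQ
3: · MOVGE
4: ✓ CMP  NZCV=1000
5: ✓ MOVMI  r0←0xd4
6: ✓ MOVLE  r4←0xa4
7: ✓ MOVLS  r3←0xfc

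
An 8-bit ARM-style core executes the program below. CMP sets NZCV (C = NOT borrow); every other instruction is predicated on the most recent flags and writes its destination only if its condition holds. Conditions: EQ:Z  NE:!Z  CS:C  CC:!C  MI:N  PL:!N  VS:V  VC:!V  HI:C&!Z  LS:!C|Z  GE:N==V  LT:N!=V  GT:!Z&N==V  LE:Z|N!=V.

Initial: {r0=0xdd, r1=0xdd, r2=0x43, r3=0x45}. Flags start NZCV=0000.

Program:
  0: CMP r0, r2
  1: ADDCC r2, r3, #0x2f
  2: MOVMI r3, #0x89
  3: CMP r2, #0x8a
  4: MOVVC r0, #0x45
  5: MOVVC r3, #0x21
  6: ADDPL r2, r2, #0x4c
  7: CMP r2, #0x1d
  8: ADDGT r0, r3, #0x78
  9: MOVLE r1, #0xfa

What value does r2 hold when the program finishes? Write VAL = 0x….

VAL = 0x43

0: ✓ CMP  NZCV=1010
1: · ADDCC
2: ✓ MOVMI  r3←0x89
3: ✓ CMP  NZCV=1001
4: · MOVVC
5: · MOVVC
6: · ADDPL
7: ✓ CMP  NZCV=0010
8: ✓ ADDGT  r0←0x01
9: · MOVLE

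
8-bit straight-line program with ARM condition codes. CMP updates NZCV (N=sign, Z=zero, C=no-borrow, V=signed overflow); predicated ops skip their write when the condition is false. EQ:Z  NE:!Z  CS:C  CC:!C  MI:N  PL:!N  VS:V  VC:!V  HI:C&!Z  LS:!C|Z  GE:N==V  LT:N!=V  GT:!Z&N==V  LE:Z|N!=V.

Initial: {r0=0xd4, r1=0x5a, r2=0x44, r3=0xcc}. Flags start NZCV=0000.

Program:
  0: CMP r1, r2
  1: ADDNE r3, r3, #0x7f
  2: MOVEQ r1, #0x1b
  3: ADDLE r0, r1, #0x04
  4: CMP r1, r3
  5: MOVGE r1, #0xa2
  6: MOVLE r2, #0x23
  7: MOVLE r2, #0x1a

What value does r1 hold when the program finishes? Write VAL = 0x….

VAL = 0xa2

[0] flags=0010 → (cmp)
[1] flags=0010 NE?T → r3=0x4b
[2] flags=0010 EQ?F → skip
[3] flags=0010 LE?F → skip
[4] flags=0010 → (cmp)
[5] flags=0010 GE?T → r1=0xa2
[6] flags=0010 LE?F → skip
[7] flags=0010 LE?F → skip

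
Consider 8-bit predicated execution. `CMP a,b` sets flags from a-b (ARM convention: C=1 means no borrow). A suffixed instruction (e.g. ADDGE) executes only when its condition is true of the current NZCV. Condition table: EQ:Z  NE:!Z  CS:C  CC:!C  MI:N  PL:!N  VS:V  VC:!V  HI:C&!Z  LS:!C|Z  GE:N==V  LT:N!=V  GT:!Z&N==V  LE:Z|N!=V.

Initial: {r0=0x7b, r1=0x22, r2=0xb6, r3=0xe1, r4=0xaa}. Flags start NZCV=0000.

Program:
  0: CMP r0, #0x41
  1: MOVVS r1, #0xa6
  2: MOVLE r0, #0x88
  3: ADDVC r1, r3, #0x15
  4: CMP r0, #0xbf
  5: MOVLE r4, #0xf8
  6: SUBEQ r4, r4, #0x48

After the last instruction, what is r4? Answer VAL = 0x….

0: ✓ CMP  NZCV=0010
1: · MOVVS
2: · MOVLE
3: ✓ ADDVC  r1←0xf6
4: ✓ CMP  NZCV=1001
5: · MOVLE
6: · SUBEQ

VAL = 0xaa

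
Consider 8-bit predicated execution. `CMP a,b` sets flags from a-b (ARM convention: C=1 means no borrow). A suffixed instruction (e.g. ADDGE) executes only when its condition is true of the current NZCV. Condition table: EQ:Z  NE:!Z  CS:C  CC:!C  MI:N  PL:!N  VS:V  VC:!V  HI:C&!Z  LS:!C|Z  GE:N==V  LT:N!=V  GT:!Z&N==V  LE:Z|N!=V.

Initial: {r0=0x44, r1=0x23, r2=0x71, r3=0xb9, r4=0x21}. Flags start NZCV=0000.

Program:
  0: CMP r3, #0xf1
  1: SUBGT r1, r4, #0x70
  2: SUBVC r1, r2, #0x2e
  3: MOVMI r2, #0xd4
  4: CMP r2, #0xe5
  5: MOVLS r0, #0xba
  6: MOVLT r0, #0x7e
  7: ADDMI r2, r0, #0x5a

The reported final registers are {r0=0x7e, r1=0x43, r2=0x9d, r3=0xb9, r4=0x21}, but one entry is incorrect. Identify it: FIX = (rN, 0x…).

0: ✓ CMP  NZCV=1000
1: · SUBGT
2: ✓ SUBVC  r1←0x43
3: ✓ MOVMI  r2←0xd4
4: ✓ CMP  NZCV=1000
5: ✓ MOVLS  r0←0xba
6: ✓ MOVLT  r0←0x7e
7: ✓ ADDMI  r2←0xd8

FIX = (r2, 0xd8)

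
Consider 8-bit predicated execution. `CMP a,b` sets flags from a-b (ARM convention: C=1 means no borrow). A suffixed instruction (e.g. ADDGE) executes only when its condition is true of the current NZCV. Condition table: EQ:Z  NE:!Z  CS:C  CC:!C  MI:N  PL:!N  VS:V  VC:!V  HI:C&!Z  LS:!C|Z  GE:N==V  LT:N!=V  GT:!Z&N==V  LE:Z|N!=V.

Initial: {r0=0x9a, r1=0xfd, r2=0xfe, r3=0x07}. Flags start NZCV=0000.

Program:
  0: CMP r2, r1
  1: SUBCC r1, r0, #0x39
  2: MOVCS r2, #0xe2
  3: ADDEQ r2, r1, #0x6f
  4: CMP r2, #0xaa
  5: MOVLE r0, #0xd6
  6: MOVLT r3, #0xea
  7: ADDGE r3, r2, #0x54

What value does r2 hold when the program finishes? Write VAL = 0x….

[0] flags=0010 → (cmp)
[1] flags=0010 CC?F → skip
[2] flags=0010 CS?T → r2=0xe2
[3] flags=0010 EQ?F → skip
[4] flags=0010 → (cmp)
[5] flags=0010 LE?F → skip
[6] flags=0010 LT?F → skip
[7] flags=0010 GE?T → r3=0x36

VAL = 0xe2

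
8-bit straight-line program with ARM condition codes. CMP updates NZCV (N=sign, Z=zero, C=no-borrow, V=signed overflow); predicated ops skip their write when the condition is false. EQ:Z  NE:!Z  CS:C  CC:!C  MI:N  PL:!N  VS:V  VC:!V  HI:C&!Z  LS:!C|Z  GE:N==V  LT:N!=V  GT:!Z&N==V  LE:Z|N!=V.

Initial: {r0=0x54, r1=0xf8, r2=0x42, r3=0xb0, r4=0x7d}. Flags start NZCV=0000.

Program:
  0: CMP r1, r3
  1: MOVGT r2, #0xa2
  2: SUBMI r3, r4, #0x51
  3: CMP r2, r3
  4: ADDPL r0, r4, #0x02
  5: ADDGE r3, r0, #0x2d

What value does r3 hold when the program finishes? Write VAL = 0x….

[0] flags=0010 → (cmp)
[1] flags=0010 GT?T → r2=0xa2
[2] flags=0010 MI?F → skip
[3] flags=1000 → (cmp)
[4] flags=1000 PL?F → skip
[5] flags=1000 GE?F → skip

VAL = 0xb0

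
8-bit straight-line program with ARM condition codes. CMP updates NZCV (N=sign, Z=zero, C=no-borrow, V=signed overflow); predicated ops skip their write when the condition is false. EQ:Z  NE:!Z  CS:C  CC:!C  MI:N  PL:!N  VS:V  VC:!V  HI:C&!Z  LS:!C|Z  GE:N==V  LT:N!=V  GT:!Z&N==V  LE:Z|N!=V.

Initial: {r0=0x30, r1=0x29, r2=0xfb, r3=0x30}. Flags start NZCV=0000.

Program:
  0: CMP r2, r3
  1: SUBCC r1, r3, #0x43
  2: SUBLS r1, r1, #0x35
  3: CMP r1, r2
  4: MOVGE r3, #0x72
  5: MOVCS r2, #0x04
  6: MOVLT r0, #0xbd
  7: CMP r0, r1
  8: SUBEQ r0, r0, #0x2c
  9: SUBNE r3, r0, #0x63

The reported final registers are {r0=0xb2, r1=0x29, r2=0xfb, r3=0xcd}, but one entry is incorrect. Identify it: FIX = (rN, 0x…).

FIX = (r0, 0x30)

[0] flags=1010 → (cmp)
[1] flags=1010 CC?F → skip
[2] flags=1010 LS?F → skip
[3] flags=0000 → (cmp)
[4] flags=0000 GE?T → r3=0x72
[5] flags=0000 CS?F → skip
[6] flags=0000 LT?F → skip
[7] flags=0010 → (cmp)
[8] flags=0010 EQ?F → skip
[9] flags=0010 NE?T → r3=0xcd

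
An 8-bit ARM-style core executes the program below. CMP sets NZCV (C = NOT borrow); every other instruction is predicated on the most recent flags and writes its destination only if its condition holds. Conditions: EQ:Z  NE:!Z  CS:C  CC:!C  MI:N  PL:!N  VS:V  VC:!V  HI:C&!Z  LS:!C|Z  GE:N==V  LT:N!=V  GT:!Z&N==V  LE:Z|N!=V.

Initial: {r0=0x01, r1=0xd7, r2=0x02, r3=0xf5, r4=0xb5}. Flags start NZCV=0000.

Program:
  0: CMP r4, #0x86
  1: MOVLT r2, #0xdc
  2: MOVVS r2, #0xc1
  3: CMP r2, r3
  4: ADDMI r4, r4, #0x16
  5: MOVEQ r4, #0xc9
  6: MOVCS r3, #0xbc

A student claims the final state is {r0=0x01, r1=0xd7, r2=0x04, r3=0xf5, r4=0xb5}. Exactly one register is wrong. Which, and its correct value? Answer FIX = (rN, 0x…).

FIX = (r2, 0x02)

0: ✓ CMP  NZCV=0010
1: · MOVLT
2: · MOVVS
3: ✓ CMP  NZCV=0000
4: · ADDMI
5: · MOVEQ
6: · MOVCS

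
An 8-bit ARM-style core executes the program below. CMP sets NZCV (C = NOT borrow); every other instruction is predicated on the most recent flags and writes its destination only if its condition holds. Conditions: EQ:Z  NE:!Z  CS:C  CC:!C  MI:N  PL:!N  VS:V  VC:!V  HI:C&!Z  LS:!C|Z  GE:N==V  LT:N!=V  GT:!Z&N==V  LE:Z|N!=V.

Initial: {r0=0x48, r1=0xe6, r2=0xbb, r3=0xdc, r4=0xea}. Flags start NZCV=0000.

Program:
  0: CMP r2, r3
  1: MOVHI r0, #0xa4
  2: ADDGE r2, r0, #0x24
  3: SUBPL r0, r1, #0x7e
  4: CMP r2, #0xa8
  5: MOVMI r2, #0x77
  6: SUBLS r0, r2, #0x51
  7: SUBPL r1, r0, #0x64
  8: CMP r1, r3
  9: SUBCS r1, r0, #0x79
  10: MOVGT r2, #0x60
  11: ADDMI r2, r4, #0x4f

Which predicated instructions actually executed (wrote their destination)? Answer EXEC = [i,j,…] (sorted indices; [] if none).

0: ✓ CMP  NZCV=1000
1: · MOVHI
2: · ADDGE
3: · SUBPL
4: ✓ CMP  NZCV=0010
5: · MOVMI
6: · SUBLS
7: ✓ SUBPL  r1←0xe4
8: ✓ CMP  NZCV=0010
9: ✓ SUBCS  r1←0xcf
10: ✓ MOVGT  r2←0x60
11: · ADDMI

EXEC = [7,9,10]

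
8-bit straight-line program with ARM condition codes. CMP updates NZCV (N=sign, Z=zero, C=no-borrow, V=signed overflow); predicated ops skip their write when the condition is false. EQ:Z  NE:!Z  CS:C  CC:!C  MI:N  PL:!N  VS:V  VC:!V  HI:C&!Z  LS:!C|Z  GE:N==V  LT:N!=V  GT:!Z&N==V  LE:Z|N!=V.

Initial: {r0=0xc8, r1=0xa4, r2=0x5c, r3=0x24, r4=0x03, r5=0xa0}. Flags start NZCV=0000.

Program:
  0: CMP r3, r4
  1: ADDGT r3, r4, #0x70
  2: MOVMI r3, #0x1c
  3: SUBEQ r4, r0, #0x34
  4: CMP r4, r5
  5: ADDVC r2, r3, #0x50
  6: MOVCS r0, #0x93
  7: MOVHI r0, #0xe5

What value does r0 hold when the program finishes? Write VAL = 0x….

VAL = 0xc8

0: ✓ CMP  NZCV=0010
1: ✓ ADDGT  r3←0x73
2: · MOVMI
3: · SUBEQ
4: ✓ CMP  NZCV=0000
5: ✓ ADDVC  r2←0xc3
6: · MOVCS
7: · MOVHI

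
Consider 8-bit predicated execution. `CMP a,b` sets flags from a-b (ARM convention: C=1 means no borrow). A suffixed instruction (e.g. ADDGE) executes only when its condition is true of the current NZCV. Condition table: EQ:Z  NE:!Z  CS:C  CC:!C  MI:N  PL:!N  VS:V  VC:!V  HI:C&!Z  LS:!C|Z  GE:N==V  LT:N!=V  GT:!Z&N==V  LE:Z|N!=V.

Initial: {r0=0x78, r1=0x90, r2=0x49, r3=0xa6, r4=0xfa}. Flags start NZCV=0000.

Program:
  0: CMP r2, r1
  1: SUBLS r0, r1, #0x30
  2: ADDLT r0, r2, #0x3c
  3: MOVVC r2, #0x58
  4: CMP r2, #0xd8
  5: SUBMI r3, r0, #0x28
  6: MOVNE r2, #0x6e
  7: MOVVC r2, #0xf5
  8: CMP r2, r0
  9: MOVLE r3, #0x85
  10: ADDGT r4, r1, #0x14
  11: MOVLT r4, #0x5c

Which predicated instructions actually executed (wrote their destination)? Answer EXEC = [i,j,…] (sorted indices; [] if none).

EXEC = [1,6,7,9,11]

0: ✓ CMP  NZCV=1001
1: ✓ SUBLS  r0←0x60
2: · ADDLT
3: · MOVVC
4: ✓ CMP  NZCV=0000
5: · SUBMI
6: ✓ MOVNE  r2←0x6e
7: ✓ MOVVC  r2←0xf5
8: ✓ CMP  NZCV=1010
9: ✓ MOVLE  r3←0x85
10: · ADDGT
11: ✓ MOVLT  r4←0x5c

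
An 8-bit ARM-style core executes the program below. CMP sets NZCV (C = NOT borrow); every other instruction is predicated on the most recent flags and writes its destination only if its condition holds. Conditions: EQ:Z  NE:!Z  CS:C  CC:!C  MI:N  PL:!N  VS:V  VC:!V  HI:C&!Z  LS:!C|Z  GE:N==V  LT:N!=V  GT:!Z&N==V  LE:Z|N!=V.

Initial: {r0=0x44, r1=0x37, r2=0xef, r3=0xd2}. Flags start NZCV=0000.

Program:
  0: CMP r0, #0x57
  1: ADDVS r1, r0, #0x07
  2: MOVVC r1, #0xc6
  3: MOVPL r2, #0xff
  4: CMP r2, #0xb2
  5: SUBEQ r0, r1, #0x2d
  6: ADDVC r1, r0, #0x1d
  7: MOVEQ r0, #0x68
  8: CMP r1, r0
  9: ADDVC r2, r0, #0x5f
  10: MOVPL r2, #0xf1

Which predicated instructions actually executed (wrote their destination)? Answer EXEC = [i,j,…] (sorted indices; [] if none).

EXEC = [2,6,9,10]

[0] flags=1000 → (cmp)
[1] flags=1000 VS?F → skip
[2] flags=1000 VC?T → r1=0xc6
[3] flags=1000 PL?F → skip
[4] flags=0010 → (cmp)
[5] flags=0010 EQ?F → skip
[6] flags=0010 VC?T → r1=0x61
[7] flags=0010 EQ?F → skip
[8] flags=0010 → (cmp)
[9] flags=0010 VC?T → r2=0xa3
[10] flags=0010 PL?T → r2=0xf1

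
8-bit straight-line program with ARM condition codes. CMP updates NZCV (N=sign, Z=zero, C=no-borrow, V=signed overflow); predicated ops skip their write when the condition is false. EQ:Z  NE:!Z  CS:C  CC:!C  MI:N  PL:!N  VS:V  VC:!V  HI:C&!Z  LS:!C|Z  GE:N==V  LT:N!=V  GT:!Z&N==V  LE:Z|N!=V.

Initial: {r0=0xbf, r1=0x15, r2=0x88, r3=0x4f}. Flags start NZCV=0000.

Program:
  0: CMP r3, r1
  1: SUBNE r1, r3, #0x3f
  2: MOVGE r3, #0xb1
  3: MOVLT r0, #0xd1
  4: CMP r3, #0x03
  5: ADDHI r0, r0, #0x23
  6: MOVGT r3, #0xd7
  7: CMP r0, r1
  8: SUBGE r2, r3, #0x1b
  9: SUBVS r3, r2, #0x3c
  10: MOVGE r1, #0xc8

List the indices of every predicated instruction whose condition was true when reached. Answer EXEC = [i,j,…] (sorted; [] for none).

EXEC = [1,2,5]

0: ✓ CMP  NZCV=0010
1: ✓ SUBNE  r1←0x10
2: ✓ MOVGE  r3←0xb1
3: · MOVLT
4: ✓ CMP  NZCV=1010
5: ✓ ADDHI  r0←0xe2
6: · MOVGT
7: ✓ CMP  NZCV=1010
8: · SUBGE
9: · SUBVS
10: · MOVGE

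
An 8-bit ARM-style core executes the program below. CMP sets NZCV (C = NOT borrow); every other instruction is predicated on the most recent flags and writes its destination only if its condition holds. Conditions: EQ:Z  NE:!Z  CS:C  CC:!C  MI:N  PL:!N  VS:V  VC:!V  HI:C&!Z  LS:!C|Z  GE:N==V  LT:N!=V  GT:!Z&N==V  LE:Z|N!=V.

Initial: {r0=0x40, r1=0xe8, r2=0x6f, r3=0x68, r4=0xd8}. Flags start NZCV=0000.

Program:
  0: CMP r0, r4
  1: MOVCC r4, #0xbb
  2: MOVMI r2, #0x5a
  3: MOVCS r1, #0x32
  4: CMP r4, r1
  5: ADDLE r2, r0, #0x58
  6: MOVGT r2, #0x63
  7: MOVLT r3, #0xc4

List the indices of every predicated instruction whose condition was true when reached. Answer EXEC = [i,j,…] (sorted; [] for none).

[0] flags=0000 → (cmp)
[1] flags=0000 CC?T → r4=0xbb
[2] flags=0000 MI?F → skip
[3] flags=0000 CS?F → skip
[4] flags=1000 → (cmp)
[5] flags=1000 LE?T → r2=0x98
[6] flags=1000 GT?F → skip
[7] flags=1000 LT?T → r3=0xc4

EXEC = [1,5,7]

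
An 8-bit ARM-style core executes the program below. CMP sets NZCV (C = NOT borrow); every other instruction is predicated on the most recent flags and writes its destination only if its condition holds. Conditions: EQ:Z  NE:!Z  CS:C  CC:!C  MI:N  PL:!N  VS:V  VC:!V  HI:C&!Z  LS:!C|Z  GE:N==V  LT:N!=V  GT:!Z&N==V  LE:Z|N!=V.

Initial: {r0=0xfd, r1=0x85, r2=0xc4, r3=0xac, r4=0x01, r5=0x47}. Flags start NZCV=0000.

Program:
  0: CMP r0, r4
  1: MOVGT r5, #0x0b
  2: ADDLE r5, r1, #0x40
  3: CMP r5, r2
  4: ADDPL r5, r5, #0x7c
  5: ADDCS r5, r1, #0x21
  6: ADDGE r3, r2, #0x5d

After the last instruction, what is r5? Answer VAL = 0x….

VAL = 0xa6

[0] flags=1010 → (cmp)
[1] flags=1010 GT?F → skip
[2] flags=1010 LE?T → r5=0xc5
[3] flags=0010 → (cmp)
[4] flags=0010 PL?T → r5=0x41
[5] flags=0010 CS?T → r5=0xa6
[6] flags=0010 GE?T → r3=0x21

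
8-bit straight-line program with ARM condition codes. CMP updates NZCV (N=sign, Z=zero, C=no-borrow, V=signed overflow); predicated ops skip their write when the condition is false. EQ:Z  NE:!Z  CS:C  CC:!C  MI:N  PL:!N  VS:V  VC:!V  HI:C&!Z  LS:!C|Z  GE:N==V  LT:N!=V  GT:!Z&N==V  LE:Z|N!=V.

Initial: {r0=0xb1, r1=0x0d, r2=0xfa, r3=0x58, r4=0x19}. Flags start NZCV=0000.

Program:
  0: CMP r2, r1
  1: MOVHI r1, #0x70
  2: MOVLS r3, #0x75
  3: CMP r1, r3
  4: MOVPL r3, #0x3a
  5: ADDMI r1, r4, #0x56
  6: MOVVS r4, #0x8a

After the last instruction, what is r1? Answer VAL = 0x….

[0] flags=1010 → (cmp)
[1] flags=1010 HI?T → r1=0x70
[2] flags=1010 LS?F → skip
[3] flags=0010 → (cmp)
[4] flags=0010 PL?T → r3=0x3a
[5] flags=0010 MI?F → skip
[6] flags=0010 VS?F → skip

VAL = 0x70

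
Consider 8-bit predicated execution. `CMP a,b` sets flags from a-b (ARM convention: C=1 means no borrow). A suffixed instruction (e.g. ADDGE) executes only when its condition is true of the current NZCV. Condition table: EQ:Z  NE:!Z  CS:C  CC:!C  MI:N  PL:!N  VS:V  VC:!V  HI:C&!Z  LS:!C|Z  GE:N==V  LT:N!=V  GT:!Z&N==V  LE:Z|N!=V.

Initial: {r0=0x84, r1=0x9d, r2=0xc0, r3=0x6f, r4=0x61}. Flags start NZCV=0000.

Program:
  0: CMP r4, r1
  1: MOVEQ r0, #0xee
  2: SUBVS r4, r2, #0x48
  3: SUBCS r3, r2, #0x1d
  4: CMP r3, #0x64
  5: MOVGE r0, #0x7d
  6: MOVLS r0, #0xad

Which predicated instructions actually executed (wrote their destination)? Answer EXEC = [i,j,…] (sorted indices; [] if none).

EXEC = [2,5]

[0] flags=1001 → (cmp)
[1] flags=1001 EQ?F → skip
[2] flags=1001 VS?T → r4=0x78
[3] flags=1001 CS?F → skip
[4] flags=0010 → (cmp)
[5] flags=0010 GE?T → r0=0x7d
[6] flags=0010 LS?F → skip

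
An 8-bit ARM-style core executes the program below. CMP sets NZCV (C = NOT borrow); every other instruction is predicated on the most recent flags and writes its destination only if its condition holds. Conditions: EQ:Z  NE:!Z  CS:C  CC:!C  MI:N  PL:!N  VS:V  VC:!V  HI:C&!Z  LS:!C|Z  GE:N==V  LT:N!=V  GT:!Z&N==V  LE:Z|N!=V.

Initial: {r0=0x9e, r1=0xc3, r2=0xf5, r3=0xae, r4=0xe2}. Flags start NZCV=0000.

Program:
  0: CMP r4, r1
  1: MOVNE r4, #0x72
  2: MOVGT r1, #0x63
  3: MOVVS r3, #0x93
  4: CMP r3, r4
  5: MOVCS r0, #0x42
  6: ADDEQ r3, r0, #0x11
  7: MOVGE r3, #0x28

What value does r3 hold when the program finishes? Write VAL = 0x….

[0] flags=0010 → (cmp)
[1] flags=0010 NE?T → r4=0x72
[2] flags=0010 GT?T → r1=0x63
[3] flags=0010 VS?F → skip
[4] flags=0011 → (cmp)
[5] flags=0011 CS?T → r0=0x42
[6] flags=0011 EQ?F → skip
[7] flags=0011 GE?F → skip

VAL = 0xae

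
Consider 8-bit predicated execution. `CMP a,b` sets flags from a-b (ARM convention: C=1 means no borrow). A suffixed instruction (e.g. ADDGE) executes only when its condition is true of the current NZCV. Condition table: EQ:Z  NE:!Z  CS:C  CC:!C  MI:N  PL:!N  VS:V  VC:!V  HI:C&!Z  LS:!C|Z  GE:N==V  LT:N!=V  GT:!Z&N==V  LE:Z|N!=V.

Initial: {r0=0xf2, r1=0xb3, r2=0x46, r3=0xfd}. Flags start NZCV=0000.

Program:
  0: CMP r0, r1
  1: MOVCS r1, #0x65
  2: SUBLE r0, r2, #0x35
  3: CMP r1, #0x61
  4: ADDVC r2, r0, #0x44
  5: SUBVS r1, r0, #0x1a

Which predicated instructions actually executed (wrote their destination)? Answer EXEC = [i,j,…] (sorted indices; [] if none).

0: ✓ CMP  NZCV=0010
1: ✓ MOVCS  r1←0x65
2: · SUBLE
3: ✓ CMP  NZCV=0010
4: ✓ ADDVC  r2←0x36
5: · SUBVS

EXEC = [1,4]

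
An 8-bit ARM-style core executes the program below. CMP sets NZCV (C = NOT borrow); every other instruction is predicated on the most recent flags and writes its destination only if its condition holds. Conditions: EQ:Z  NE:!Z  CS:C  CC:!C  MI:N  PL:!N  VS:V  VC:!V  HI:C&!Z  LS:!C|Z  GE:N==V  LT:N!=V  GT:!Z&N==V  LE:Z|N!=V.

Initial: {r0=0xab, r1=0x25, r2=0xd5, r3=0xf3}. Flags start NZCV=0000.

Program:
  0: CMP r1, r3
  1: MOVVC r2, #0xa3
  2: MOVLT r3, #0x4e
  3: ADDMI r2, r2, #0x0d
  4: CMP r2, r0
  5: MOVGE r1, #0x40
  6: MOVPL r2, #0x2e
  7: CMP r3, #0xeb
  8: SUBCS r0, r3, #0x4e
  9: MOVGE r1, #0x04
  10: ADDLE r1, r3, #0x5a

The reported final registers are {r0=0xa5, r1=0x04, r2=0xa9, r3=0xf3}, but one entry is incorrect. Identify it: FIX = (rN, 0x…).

[0] flags=0000 → (cmp)
[1] flags=0000 VC?T → r2=0xa3
[2] flags=0000 LT?F → skip
[3] flags=0000 MI?F → skip
[4] flags=1000 → (cmp)
[5] flags=1000 GE?F → skip
[6] flags=1000 PL?F → skip
[7] flags=0010 → (cmp)
[8] flags=0010 CS?T → r0=0xa5
[9] flags=0010 GE?T → r1=0x04
[10] flags=0010 LE?F → skip

FIX = (r2, 0xa3)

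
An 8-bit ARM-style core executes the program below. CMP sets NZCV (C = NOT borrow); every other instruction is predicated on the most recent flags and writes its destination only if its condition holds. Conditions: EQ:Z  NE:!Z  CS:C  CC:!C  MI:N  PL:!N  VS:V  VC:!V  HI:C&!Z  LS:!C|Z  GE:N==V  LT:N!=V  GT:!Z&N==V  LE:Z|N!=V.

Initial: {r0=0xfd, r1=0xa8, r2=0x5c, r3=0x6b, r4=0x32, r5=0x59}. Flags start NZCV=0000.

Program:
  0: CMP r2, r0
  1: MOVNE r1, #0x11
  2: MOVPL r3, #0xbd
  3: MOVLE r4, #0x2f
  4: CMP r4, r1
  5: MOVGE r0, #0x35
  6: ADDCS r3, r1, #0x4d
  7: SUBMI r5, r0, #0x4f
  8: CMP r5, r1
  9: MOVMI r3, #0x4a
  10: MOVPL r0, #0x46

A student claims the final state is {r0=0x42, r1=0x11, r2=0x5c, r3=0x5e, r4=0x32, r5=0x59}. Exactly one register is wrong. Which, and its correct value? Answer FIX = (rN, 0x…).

FIX = (r0, 0x46)

0: ✓ CMP  NZCV=0000
1: ✓ MOVNE  r1←0x11
2: ✓ MOVPL  r3←0xbd
3: · MOVLE
4: ✓ CMP  NZCV=0010
5: ✓ MOVGE  r0←0x35
6: ✓ ADDCS  r3←0x5e
7: · SUBMI
8: ✓ CMP  NZCV=0010
9: · MOVMI
10: ✓ MOVPL  r0←0x46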